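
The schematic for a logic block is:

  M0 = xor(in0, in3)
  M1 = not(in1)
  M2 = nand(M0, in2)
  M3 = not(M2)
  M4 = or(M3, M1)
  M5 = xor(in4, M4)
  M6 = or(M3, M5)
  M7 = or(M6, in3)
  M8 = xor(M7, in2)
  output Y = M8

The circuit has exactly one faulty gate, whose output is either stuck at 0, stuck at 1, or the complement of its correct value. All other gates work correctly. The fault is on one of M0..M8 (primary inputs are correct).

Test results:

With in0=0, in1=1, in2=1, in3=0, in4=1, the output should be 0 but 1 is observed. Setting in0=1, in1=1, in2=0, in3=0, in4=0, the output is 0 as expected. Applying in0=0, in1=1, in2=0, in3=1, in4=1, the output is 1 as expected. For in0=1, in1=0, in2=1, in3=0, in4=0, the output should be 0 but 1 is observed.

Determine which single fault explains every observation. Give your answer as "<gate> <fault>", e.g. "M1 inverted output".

Fault-free values for test 1 (in0=0, in1=1, in2=1, in3=0, in4=1): M0=0, M1=0, M2=1, M3=0, M4=0, M5=1, M6=1, M7=1, M8=0, giving Y=0. Observed 1.
Test 1: faults giving observed 1 are {M1 stuck-at-1, M1 inverted output, M4 stuck-at-1, M4 inverted output, M5 stuck-at-0, M5 inverted output, M6 stuck-at-0, M6 inverted output, M7 stuck-at-0, M7 inverted output, M8 stuck-at-1, M8 inverted output}.
Test 2 (in0=1, in1=1, in2=0, in3=0, in4=0): fault-free M0=1, M1=0, M2=1, M3=0, M4=0, M5=0, M6=0, M7=0, M8=0 → 0; observed 0. Eliminates M1 stuck-at-1, M1 inverted output, M4 stuck-at-1, M4 inverted output, M5 inverted output, M6 inverted output, M7 inverted output, M8 stuck-at-1, M8 inverted output.
Test 3 (in0=0, in1=1, in2=0, in3=1, in4=1): fault-free M0=1, M1=0, M2=1, M3=0, M4=0, M5=1, M6=1, M7=1, M8=1 → 1; observed 1. Eliminates M7 stuck-at-0.
Test 4 (in0=1, in1=0, in2=1, in3=0, in4=0): fault-free M0=1, M1=1, M2=0, M3=1, M4=1, M5=1, M6=1, M7=1, M8=0 → 0; observed 1. Eliminates M5 stuck-at-0.
Only M6 stuck-at-0 is consistent with every test.

M6 stuck-at-0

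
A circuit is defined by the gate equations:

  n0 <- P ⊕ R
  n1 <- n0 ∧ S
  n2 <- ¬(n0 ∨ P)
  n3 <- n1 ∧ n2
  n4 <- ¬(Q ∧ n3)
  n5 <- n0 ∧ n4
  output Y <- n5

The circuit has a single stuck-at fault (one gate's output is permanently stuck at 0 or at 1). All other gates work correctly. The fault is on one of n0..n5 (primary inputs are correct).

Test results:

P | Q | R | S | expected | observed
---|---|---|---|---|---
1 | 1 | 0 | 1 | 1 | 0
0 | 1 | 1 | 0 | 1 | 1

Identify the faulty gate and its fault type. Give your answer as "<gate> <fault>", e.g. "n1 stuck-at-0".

Fault-free values for test 1 (P=1, Q=1, R=0, S=1): n0=1, n1=1, n2=0, n3=0, n4=1, n5=1, giving Y=1. Observed 0.
Test 1: faults giving observed 0 are {n0 stuck-at-0, n2 stuck-at-1, n3 stuck-at-1, n4 stuck-at-0, n5 stuck-at-0}.
Test 2 (P=0, Q=1, R=1, S=0): fault-free n0=1, n1=0, n2=0, n3=0, n4=1, n5=1 → 1; observed 1. Eliminates n0 stuck-at-0, n3 stuck-at-1, n4 stuck-at-0, n5 stuck-at-0.
Only n2 stuck-at-1 is consistent with every test.

n2 stuck-at-1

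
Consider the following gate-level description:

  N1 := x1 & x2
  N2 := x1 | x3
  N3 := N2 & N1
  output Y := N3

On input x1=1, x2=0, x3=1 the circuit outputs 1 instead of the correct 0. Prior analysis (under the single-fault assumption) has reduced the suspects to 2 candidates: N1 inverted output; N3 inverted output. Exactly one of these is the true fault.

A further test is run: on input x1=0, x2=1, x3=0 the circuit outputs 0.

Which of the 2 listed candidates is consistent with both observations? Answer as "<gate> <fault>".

Evaluate each candidate on input x1=0, x2=1, x3=0:
  N1 inverted output: N1=1 [inverted output], N2=0, N3=0 → 0 — matches
  N3 inverted output: N1=0, N2=0, N3=1 [inverted output] → 1 — eliminated
Only N1 inverted output reproduces the observed 0.

N1 inverted output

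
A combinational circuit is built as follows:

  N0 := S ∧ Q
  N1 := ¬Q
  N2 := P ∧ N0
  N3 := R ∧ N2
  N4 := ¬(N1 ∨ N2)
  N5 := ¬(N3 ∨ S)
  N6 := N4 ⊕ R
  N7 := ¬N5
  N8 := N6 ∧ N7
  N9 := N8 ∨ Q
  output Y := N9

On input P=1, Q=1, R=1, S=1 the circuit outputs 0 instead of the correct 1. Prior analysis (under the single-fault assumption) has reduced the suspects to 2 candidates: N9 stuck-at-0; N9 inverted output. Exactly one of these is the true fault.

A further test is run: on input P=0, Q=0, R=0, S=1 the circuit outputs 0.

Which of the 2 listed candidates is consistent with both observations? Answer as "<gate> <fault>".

N9 stuck-at-0

Evaluate each candidate on input P=0, Q=0, R=0, S=1:
  N9 stuck-at-0: N0=0, N1=1, N2=0, N3=0, N4=0, N5=0, N6=0, N7=1, N8=0, N9=0 [stuck-at-0] → 0 — matches
  N9 inverted output: N0=0, N1=1, N2=0, N3=0, N4=0, N5=0, N6=0, N7=1, N8=0, N9=1 [inverted output] → 1 — eliminated
Only N9 stuck-at-0 reproduces the observed 0.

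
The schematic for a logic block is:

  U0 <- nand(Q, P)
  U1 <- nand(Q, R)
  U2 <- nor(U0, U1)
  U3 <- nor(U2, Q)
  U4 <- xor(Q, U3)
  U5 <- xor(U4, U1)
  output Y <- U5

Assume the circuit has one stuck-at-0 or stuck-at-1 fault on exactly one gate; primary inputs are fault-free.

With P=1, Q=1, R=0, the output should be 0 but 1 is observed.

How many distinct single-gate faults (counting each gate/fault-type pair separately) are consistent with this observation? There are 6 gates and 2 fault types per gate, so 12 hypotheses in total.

4

Fault-free: U0=0, U1=1, U2=0, U3=0, U4=1, U5=0 → 0. Observed 1.
  U0 stuck-at-0: output 0 ✗
  U0 stuck-at-1: output 0 ✗
  U1 stuck-at-0: output 1 ✓
  U1 stuck-at-1: output 0 ✗
  U2 stuck-at-0: output 0 ✗
  U2 stuck-at-1: output 0 ✗
  U3 stuck-at-0: output 0 ✗
  U3 stuck-at-1: output 1 ✓
  U4 stuck-at-0: output 1 ✓
  U4 stuck-at-1: output 0 ✗
  U5 stuck-at-0: output 0 ✗
  U5 stuck-at-1: output 1 ✓
Consistent faults: {U1 stuck-at-0, U3 stuck-at-1, U4 stuck-at-0, U5 stuck-at-1} — 4 in all.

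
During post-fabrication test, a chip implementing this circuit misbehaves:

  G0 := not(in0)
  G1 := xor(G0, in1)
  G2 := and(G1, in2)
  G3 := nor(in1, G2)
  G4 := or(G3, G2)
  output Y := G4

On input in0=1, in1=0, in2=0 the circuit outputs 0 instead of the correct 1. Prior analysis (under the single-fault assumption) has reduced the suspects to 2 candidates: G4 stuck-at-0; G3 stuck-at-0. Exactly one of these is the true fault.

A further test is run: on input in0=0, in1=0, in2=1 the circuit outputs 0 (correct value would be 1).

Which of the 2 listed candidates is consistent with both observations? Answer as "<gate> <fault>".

Evaluate each candidate on input in0=0, in1=0, in2=1:
  G4 stuck-at-0: G0=1, G1=1, G2=1, G3=0, G4=0 [stuck-at-0] → 0 — matches
  G3 stuck-at-0: G0=1, G1=1, G2=1, G3=0 [stuck-at-0], G4=1 → 1 — eliminated
Only G4 stuck-at-0 reproduces the observed 0.

G4 stuck-at-0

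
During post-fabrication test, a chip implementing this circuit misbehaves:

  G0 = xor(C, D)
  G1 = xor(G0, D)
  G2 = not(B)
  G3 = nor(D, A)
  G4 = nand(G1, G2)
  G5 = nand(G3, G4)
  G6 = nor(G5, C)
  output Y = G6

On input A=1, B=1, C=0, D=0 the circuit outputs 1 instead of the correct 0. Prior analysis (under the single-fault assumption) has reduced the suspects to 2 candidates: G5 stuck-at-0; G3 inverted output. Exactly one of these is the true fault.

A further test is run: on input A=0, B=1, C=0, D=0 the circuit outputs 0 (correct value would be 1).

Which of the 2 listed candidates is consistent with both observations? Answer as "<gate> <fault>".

G3 inverted output

Evaluate each candidate on input A=0, B=1, C=0, D=0:
  G5 stuck-at-0: G0=0, G1=0, G2=0, G3=1, G4=1, G5=0 [stuck-at-0], G6=1 → 1 — eliminated
  G3 inverted output: G0=0, G1=0, G2=0, G3=0 [inverted output], G4=1, G5=1, G6=0 → 0 — matches
Only G3 inverted output reproduces the observed 0.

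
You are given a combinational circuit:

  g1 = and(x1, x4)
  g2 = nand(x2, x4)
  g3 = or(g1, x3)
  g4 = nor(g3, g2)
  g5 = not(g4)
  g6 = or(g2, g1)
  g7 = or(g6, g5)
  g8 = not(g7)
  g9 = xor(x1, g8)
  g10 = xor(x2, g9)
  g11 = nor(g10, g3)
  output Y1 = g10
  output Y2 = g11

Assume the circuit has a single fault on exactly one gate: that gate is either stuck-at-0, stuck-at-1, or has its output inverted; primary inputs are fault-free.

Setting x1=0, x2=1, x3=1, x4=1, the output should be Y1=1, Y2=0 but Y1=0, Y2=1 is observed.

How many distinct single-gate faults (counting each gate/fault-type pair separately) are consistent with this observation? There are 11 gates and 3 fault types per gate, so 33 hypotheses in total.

Fault-free: g1=0, g2=0, g3=1, g4=0, g5=1, g6=0, g7=1, g8=0, g9=0, g10=1, g11=0 → Y1=1, Y2=0. Observed Y1=0, Y2=1.
  g1: none of the 3 fault types match ✗
  g2: none of the 3 fault types match ✗
  g3: stuck-at-0, inverted output ✓; others ✗
  g4: none of the 3 fault types match ✗
  g5: none of the 3 fault types match ✗
  g6: none of the 3 fault types match ✗
  g7: none of the 3 fault types match ✗
  g8: none of the 3 fault types match ✗
  g9: none of the 3 fault types match ✗
  g10: none of the 3 fault types match ✗
  g11: none of the 3 fault types match ✗
Consistent faults: {g3 stuck-at-0, g3 inverted output} — 2 in all.

2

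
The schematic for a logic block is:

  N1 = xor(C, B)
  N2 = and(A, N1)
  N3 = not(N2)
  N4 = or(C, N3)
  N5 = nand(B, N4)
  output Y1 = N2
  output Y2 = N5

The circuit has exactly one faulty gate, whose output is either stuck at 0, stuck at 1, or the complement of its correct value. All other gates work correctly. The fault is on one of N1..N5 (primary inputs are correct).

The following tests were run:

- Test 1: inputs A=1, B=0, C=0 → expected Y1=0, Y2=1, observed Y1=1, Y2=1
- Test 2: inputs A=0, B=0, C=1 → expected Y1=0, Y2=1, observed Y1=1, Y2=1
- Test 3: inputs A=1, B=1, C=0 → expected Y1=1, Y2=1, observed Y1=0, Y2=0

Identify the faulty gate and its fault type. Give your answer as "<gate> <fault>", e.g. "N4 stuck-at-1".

Fault-free values for test 1 (A=1, B=0, C=0): N1=0, N2=0, N3=1, N4=1, N5=1, giving Y1=0, Y2=1. Observed Y1=1, Y2=1.
Test 1: faults giving observed Y1=1, Y2=1 are {N1 stuck-at-1, N1 inverted output, N2 stuck-at-1, N2 inverted output}.
Test 2 (A=0, B=0, C=1): fault-free N1=1, N2=0, N3=1, N4=1, N5=1 → Y1=0, Y2=1; observed Y1=1, Y2=1. Eliminates N1 stuck-at-1, N1 inverted output.
Test 3 (A=1, B=1, C=0): fault-free N1=1, N2=1, N3=0, N4=0, N5=1 → Y1=1, Y2=1; observed Y1=0, Y2=0. Eliminates N2 stuck-at-1.
Only N2 inverted output is consistent with every test.

N2 inverted output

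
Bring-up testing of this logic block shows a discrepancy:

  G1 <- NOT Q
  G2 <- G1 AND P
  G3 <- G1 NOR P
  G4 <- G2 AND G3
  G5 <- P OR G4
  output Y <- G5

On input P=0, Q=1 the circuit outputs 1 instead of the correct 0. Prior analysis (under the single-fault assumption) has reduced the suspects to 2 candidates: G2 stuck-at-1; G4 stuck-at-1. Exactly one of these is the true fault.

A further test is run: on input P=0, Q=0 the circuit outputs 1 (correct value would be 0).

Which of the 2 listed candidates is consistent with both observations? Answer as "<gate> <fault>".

G4 stuck-at-1

Evaluate each candidate on input P=0, Q=0:
  G2 stuck-at-1: G1=1, G2=1 [stuck-at-1], G3=0, G4=0, G5=0 → 0 — eliminated
  G4 stuck-at-1: G1=1, G2=0, G3=0, G4=1 [stuck-at-1], G5=1 → 1 — matches
Only G4 stuck-at-1 reproduces the observed 1.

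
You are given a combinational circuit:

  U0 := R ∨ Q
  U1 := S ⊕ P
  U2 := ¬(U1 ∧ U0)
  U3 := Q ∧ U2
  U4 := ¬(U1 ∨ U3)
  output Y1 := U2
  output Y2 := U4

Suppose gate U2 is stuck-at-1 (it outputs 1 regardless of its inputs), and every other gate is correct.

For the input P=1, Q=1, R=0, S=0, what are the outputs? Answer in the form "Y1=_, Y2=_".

Propagate with U2 forced: U0=1, U1=1, U2=1 [stuck-at-1], U3=1, U4=0.
So the outputs are Y1=1, Y2=0. (Without the fault they would be Y1=0, Y2=0.)

Y1=1, Y2=0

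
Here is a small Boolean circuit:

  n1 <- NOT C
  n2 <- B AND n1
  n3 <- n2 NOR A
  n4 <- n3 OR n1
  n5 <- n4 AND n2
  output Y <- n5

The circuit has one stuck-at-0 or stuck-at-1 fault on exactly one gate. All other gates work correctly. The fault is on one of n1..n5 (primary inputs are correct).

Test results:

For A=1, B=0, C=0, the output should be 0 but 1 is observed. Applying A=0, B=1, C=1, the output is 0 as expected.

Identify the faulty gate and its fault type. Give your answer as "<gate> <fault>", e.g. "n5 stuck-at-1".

n2 stuck-at-1

Fault-free values for test 1 (A=1, B=0, C=0): n1=1, n2=0, n3=0, n4=1, n5=0, giving Y=0. Observed 1.
Test 1: faults giving observed 1 are {n2 stuck-at-1, n5 stuck-at-1}.
Test 2 (A=0, B=1, C=1): fault-free n1=0, n2=0, n3=1, n4=1, n5=0 → 0; observed 0. Eliminates n5 stuck-at-1.
Only n2 stuck-at-1 is consistent with every test.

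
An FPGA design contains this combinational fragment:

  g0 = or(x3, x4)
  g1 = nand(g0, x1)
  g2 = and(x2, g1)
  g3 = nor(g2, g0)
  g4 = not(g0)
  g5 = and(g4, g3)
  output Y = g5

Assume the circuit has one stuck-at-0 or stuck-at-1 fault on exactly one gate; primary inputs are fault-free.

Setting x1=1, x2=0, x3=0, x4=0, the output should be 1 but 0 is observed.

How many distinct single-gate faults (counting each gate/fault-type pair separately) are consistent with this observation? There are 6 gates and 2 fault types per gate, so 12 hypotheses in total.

5

Fault-free: g0=0, g1=1, g2=0, g3=1, g4=1, g5=1 → 1. Observed 0.
  g0 stuck-at-0: output 1 ✗
  g0 stuck-at-1: output 0 ✓
  g1 stuck-at-0: output 1 ✗
  g1 stuck-at-1: output 1 ✗
  g2 stuck-at-0: output 1 ✗
  g2 stuck-at-1: output 0 ✓
  g3 stuck-at-0: output 0 ✓
  g3 stuck-at-1: output 1 ✗
  g4 stuck-at-0: output 0 ✓
  g4 stuck-at-1: output 1 ✗
  g5 stuck-at-0: output 0 ✓
  g5 stuck-at-1: output 1 ✗
Consistent faults: {g0 stuck-at-1, g2 stuck-at-1, g3 stuck-at-0, g4 stuck-at-0, g5 stuck-at-0} — 5 in all.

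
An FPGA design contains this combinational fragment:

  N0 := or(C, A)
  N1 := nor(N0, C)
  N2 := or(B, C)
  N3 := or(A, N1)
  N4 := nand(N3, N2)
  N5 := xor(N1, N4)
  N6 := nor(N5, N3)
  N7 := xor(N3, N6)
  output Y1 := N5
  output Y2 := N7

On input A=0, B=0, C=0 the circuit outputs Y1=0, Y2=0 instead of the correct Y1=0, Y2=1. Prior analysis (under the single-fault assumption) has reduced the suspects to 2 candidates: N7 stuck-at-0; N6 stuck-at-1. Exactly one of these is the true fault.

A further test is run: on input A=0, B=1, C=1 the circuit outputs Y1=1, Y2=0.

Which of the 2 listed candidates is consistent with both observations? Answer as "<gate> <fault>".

Evaluate each candidate on input A=0, B=1, C=1:
  N7 stuck-at-0: N0=1, N1=0, N2=1, N3=0, N4=1, N5=1, N6=0, N7=0 [stuck-at-0] → Y1=1, Y2=0 — matches
  N6 stuck-at-1: N0=1, N1=0, N2=1, N3=0, N4=1, N5=1, N6=1 [stuck-at-1], N7=1 → Y1=1, Y2=1 — eliminated
Only N7 stuck-at-0 reproduces the observed Y1=1, Y2=0.

N7 stuck-at-0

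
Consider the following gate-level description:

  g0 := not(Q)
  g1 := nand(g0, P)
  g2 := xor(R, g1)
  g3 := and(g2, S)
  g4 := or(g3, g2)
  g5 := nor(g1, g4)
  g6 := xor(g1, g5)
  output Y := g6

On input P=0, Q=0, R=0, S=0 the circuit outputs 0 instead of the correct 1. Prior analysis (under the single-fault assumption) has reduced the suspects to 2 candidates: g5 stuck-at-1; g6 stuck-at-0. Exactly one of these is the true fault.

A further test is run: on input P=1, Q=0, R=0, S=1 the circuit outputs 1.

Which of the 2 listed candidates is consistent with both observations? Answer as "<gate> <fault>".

g5 stuck-at-1

Evaluate each candidate on input P=1, Q=0, R=0, S=1:
  g5 stuck-at-1: g0=1, g1=0, g2=0, g3=0, g4=0, g5=1 [stuck-at-1], g6=1 → 1 — matches
  g6 stuck-at-0: g0=1, g1=0, g2=0, g3=0, g4=0, g5=1, g6=0 [stuck-at-0] → 0 — eliminated
Only g5 stuck-at-1 reproduces the observed 1.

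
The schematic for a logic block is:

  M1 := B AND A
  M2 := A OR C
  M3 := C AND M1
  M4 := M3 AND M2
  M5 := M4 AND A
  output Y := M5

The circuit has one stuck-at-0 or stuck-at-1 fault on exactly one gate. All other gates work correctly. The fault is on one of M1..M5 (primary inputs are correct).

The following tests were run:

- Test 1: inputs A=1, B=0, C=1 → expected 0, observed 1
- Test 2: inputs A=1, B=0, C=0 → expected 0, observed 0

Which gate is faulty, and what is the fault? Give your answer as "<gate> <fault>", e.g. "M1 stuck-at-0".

M1 stuck-at-1

Fault-free values for test 1 (A=1, B=0, C=1): M1=0, M2=1, M3=0, M4=0, M5=0, giving Y=0. Observed 1.
Test 1: faults giving observed 1 are {M1 stuck-at-1, M3 stuck-at-1, M4 stuck-at-1, M5 stuck-at-1}.
Test 2 (A=1, B=0, C=0): fault-free M1=0, M2=1, M3=0, M4=0, M5=0 → 0; observed 0. Eliminates M3 stuck-at-1, M4 stuck-at-1, M5 stuck-at-1.
Only M1 stuck-at-1 is consistent with every test.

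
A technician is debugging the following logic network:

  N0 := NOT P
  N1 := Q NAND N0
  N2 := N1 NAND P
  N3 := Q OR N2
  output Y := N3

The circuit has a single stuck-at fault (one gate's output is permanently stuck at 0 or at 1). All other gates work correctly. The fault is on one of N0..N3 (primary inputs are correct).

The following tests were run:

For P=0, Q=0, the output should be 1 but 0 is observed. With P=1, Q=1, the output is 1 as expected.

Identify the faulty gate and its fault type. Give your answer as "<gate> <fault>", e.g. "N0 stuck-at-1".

N2 stuck-at-0

Fault-free values for test 1 (P=0, Q=0): N0=1, N1=1, N2=1, N3=1, giving Y=1. Observed 0.
Test 1: faults giving observed 0 are {N2 stuck-at-0, N3 stuck-at-0}.
Test 2 (P=1, Q=1): fault-free N0=0, N1=1, N2=0, N3=1 → 1; observed 1. Eliminates N3 stuck-at-0.
Only N2 stuck-at-0 is consistent with every test.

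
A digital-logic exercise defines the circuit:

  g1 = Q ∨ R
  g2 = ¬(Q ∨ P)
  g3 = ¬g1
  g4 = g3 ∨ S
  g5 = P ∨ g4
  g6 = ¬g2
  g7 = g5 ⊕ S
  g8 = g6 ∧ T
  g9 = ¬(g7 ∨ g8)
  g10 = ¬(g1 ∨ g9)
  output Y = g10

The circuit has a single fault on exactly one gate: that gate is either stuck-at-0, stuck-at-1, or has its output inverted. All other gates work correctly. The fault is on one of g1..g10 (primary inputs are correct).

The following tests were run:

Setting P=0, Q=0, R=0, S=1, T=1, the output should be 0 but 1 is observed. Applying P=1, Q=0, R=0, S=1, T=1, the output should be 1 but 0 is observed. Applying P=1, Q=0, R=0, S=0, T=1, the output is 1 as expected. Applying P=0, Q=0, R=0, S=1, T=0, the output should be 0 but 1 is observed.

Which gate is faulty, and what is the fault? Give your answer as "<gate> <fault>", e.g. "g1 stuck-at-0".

Fault-free values for test 1 (P=0, Q=0, R=0, S=1, T=1): g1=0, g2=1, g3=1, g4=1, g5=1, g6=0, g7=0, g8=0, g9=1, g10=0, giving Y=0. Observed 1.
Test 1: faults giving observed 1 are {g2 stuck-at-0, g2 inverted output, g4 stuck-at-0, g4 inverted output, g5 stuck-at-0, g5 inverted output, g6 stuck-at-1, g6 inverted output, g7 stuck-at-1, g7 inverted output, g8 stuck-at-1, g8 inverted output, g9 stuck-at-0, g9 inverted output, g10 stuck-at-1, g10 inverted output}.
Test 2 (P=1, Q=0, R=0, S=1, T=1): fault-free g1=0, g2=0, g3=1, g4=1, g5=1, g6=1, g7=0, g8=1, g9=0, g10=1 → 1; observed 0. Eliminates g2 stuck-at-0, g4 stuck-at-0, g4 inverted output, g5 stuck-at-0, g5 inverted output, g6 stuck-at-1, g7 stuck-at-1, g7 inverted output, g8 stuck-at-1, g9 stuck-at-0, g10 stuck-at-1.
Test 3 (P=1, Q=0, R=0, S=0, T=1): fault-free g1=0, g2=0, g3=1, g4=1, g5=1, g6=1, g7=1, g8=1, g9=0, g10=1 → 1; observed 1. Eliminates g9 inverted output, g10 inverted output.
Test 4 (P=0, Q=0, R=0, S=1, T=0): fault-free g1=0, g2=1, g3=1, g4=1, g5=1, g6=0, g7=0, g8=0, g9=1, g10=0 → 0; observed 1. Eliminates g2 inverted output, g6 inverted output.
Only g8 inverted output is consistent with every test.

g8 inverted output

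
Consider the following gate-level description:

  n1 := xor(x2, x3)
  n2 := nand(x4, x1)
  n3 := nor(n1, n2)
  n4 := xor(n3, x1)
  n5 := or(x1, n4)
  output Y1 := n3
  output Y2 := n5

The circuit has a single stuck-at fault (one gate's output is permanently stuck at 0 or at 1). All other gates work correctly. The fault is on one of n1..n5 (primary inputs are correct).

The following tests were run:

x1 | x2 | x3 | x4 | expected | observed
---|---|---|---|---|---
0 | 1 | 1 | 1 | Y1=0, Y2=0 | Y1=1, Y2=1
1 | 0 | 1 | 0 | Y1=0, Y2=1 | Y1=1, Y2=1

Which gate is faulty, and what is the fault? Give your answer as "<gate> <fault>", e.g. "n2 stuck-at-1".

Fault-free values for test 1 (x1=0, x2=1, x3=1, x4=1): n1=0, n2=1, n3=0, n4=0, n5=0, giving Y1=0, Y2=0. Observed Y1=1, Y2=1.
Test 1: faults giving observed Y1=1, Y2=1 are {n2 stuck-at-0, n3 stuck-at-1}.
Test 2 (x1=1, x2=0, x3=1, x4=0): fault-free n1=1, n2=1, n3=0, n4=1, n5=1 → Y1=0, Y2=1; observed Y1=1, Y2=1. Eliminates n2 stuck-at-0.
Only n3 stuck-at-1 is consistent with every test.

n3 stuck-at-1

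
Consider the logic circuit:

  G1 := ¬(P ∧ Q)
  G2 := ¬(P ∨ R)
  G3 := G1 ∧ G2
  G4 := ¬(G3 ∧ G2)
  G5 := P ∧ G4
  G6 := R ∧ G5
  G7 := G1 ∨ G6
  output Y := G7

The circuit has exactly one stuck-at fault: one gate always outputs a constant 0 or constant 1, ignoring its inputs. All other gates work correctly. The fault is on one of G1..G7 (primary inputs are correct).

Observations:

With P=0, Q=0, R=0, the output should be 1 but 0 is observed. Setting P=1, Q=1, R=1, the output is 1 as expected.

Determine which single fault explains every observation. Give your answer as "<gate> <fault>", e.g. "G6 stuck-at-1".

G1 stuck-at-0

Fault-free values for test 1 (P=0, Q=0, R=0): G1=1, G2=1, G3=1, G4=0, G5=0, G6=0, G7=1, giving Y=1. Observed 0.
Test 1: faults giving observed 0 are {G1 stuck-at-0, G7 stuck-at-0}.
Test 2 (P=1, Q=1, R=1): fault-free G1=0, G2=0, G3=0, G4=1, G5=1, G6=1, G7=1 → 1; observed 1. Eliminates G7 stuck-at-0.
Only G1 stuck-at-0 is consistent with every test.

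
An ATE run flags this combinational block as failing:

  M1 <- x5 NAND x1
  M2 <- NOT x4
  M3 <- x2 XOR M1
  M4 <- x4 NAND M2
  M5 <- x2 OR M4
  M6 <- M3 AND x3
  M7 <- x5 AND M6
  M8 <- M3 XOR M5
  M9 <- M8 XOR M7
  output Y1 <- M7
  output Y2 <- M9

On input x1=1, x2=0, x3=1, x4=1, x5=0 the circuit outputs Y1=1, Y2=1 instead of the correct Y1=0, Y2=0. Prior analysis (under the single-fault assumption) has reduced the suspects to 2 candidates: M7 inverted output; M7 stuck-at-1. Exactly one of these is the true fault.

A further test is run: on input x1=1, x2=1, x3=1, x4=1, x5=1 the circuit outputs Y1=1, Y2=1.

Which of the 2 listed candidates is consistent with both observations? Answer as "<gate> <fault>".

Evaluate each candidate on input x1=1, x2=1, x3=1, x4=1, x5=1:
  M7 inverted output: M1=0, M2=0, M3=1, M4=1, M5=1, M6=1, M7=0 [inverted output], M8=0, M9=0 → Y1=0, Y2=0 — eliminated
  M7 stuck-at-1: M1=0, M2=0, M3=1, M4=1, M5=1, M6=1, M7=1 [stuck-at-1], M8=0, M9=1 → Y1=1, Y2=1 — matches
Only M7 stuck-at-1 reproduces the observed Y1=1, Y2=1.

M7 stuck-at-1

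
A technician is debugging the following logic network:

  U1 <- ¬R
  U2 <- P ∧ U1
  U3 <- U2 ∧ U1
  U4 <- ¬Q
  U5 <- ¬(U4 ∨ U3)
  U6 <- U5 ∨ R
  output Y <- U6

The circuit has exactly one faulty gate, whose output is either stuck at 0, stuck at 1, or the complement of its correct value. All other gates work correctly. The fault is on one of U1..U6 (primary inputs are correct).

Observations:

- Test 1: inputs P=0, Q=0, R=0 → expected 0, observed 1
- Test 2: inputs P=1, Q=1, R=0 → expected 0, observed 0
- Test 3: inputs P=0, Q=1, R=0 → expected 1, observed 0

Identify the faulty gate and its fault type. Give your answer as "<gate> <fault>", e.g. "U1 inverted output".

U4 inverted output

Fault-free values for test 1 (P=0, Q=0, R=0): U1=1, U2=0, U3=0, U4=1, U5=0, U6=0, giving Y=0. Observed 1.
Test 1: faults giving observed 1 are {U4 stuck-at-0, U4 inverted output, U5 stuck-at-1, U5 inverted output, U6 stuck-at-1, U6 inverted output}.
Test 2 (P=1, Q=1, R=0): fault-free U1=1, U2=1, U3=1, U4=0, U5=0, U6=0 → 0; observed 0. Eliminates U5 stuck-at-1, U5 inverted output, U6 stuck-at-1, U6 inverted output.
Test 3 (P=0, Q=1, R=0): fault-free U1=1, U2=0, U3=0, U4=0, U5=1, U6=1 → 1; observed 0. Eliminates U4 stuck-at-0.
Only U4 inverted output is consistent with every test.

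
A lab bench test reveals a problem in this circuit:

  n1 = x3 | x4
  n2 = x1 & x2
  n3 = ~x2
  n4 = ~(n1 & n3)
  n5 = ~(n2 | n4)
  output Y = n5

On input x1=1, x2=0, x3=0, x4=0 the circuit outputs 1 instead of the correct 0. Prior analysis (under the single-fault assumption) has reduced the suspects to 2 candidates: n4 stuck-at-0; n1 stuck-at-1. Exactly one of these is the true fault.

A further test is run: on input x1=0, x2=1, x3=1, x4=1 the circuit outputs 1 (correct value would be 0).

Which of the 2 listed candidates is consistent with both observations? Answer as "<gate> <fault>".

Evaluate each candidate on input x1=0, x2=1, x3=1, x4=1:
  n4 stuck-at-0: n1=1, n2=0, n3=0, n4=0 [stuck-at-0], n5=1 → 1 — matches
  n1 stuck-at-1: n1=1 [stuck-at-1], n2=0, n3=0, n4=1, n5=0 → 0 — eliminated
Only n4 stuck-at-0 reproduces the observed 1.

n4 stuck-at-0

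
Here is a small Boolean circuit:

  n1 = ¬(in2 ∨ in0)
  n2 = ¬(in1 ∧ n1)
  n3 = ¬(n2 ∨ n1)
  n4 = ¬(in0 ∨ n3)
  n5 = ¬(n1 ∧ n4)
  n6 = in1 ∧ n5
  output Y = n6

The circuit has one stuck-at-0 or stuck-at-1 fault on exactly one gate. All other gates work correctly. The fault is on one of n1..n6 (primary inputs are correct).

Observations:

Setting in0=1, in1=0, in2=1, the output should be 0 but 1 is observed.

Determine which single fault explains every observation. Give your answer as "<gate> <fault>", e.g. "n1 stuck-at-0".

Fault-free values for test 1 (in0=1, in1=0, in2=1): n1=0, n2=1, n3=0, n4=0, n5=1, n6=0, giving Y=0. Observed 1.
Test 1: faults giving observed 1 are {n6 stuck-at-1}.
Only n6 stuck-at-1 is consistent with every test.

n6 stuck-at-1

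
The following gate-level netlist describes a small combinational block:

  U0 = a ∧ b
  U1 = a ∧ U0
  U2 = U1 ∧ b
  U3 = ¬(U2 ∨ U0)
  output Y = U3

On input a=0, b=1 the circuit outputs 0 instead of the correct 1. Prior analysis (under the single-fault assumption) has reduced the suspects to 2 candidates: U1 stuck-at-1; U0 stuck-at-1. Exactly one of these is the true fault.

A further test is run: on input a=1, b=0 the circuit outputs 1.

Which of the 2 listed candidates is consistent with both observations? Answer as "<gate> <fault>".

Evaluate each candidate on input a=1, b=0:
  U1 stuck-at-1: U0=0, U1=1 [stuck-at-1], U2=0, U3=1 → 1 — matches
  U0 stuck-at-1: U0=1 [stuck-at-1], U1=1, U2=0, U3=0 → 0 — eliminated
Only U1 stuck-at-1 reproduces the observed 1.

U1 stuck-at-1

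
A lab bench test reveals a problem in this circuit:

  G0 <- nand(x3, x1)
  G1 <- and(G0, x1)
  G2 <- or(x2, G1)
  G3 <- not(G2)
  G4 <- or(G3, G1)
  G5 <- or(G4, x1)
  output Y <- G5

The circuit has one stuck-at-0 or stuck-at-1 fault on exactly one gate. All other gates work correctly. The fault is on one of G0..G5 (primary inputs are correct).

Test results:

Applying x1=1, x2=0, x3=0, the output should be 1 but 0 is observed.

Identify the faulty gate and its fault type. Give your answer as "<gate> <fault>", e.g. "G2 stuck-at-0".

G5 stuck-at-0

Fault-free values for test 1 (x1=1, x2=0, x3=0): G0=1, G1=1, G2=1, G3=0, G4=1, G5=1, giving Y=1. Observed 0.
Test 1: faults giving observed 0 are {G5 stuck-at-0}.
Only G5 stuck-at-0 is consistent with every test.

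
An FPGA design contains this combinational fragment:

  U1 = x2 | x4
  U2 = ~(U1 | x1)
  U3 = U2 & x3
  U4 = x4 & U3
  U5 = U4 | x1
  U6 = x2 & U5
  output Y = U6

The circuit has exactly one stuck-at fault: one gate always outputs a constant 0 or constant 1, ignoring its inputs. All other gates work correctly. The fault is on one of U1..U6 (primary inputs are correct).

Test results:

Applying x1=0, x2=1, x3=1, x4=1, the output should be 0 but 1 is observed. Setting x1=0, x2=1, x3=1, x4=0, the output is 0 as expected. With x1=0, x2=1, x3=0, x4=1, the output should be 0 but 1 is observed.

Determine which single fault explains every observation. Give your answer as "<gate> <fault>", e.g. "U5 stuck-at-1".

U3 stuck-at-1

Fault-free values for test 1 (x1=0, x2=1, x3=1, x4=1): U1=1, U2=0, U3=0, U4=0, U5=0, U6=0, giving Y=0. Observed 1.
Test 1: faults giving observed 1 are {U1 stuck-at-0, U2 stuck-at-1, U3 stuck-at-1, U4 stuck-at-1, U5 stuck-at-1, U6 stuck-at-1}.
Test 2 (x1=0, x2=1, x3=1, x4=0): fault-free U1=1, U2=0, U3=0, U4=0, U5=0, U6=0 → 0; observed 0. Eliminates U4 stuck-at-1, U5 stuck-at-1, U6 stuck-at-1.
Test 3 (x1=0, x2=1, x3=0, x4=1): fault-free U1=1, U2=0, U3=0, U4=0, U5=0, U6=0 → 0; observed 1. Eliminates U1 stuck-at-0, U2 stuck-at-1.
Only U3 stuck-at-1 is consistent with every test.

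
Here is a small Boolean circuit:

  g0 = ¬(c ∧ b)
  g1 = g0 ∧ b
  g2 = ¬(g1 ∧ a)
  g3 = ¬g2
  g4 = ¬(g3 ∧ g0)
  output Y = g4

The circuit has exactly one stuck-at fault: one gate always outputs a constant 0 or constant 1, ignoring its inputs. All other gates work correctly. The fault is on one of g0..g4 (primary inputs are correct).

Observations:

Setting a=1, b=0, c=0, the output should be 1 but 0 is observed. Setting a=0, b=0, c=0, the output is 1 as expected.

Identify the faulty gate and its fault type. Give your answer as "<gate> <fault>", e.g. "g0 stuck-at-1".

g1 stuck-at-1

Fault-free values for test 1 (a=1, b=0, c=0): g0=1, g1=0, g2=1, g3=0, g4=1, giving Y=1. Observed 0.
Test 1: faults giving observed 0 are {g1 stuck-at-1, g2 stuck-at-0, g3 stuck-at-1, g4 stuck-at-0}.
Test 2 (a=0, b=0, c=0): fault-free g0=1, g1=0, g2=1, g3=0, g4=1 → 1; observed 1. Eliminates g2 stuck-at-0, g3 stuck-at-1, g4 stuck-at-0.
Only g1 stuck-at-1 is consistent with every test.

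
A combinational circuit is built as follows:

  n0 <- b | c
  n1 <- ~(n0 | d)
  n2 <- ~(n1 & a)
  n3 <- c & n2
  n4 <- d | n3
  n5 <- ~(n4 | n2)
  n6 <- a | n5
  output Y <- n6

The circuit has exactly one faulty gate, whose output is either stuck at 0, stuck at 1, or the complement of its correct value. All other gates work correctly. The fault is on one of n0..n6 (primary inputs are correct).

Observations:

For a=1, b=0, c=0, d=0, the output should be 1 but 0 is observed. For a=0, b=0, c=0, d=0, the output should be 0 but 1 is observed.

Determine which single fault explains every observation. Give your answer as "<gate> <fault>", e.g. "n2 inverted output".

Fault-free values for test 1 (a=1, b=0, c=0, d=0): n0=0, n1=1, n2=0, n3=0, n4=0, n5=1, n6=1, giving Y=1. Observed 0.
Test 1: faults giving observed 0 are {n6 stuck-at-0, n6 inverted output}.
Test 2 (a=0, b=0, c=0, d=0): fault-free n0=0, n1=1, n2=1, n3=0, n4=0, n5=0, n6=0 → 0; observed 1. Eliminates n6 stuck-at-0.
Only n6 inverted output is consistent with every test.

n6 inverted output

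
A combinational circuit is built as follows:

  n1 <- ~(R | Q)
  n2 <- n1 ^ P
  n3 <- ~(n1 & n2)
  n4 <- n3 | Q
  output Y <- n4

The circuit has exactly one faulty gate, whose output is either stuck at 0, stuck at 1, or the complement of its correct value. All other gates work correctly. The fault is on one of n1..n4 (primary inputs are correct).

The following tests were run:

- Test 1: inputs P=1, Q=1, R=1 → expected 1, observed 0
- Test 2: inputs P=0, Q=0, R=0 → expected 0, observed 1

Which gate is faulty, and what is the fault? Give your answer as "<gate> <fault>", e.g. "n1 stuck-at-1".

Fault-free values for test 1 (P=1, Q=1, R=1): n1=0, n2=1, n3=1, n4=1, giving Y=1. Observed 0.
Test 1: faults giving observed 0 are {n4 stuck-at-0, n4 inverted output}.
Test 2 (P=0, Q=0, R=0): fault-free n1=1, n2=1, n3=0, n4=0 → 0; observed 1. Eliminates n4 stuck-at-0.
Only n4 inverted output is consistent with every test.

n4 inverted output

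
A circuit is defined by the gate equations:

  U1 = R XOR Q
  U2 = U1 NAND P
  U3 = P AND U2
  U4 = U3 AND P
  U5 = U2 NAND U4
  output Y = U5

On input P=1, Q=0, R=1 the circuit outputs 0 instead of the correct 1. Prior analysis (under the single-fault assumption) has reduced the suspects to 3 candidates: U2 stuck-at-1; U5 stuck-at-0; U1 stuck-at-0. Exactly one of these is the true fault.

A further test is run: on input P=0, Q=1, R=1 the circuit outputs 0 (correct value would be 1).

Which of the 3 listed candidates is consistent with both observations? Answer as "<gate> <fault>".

Evaluate each candidate on input P=0, Q=1, R=1:
  U2 stuck-at-1: U1=0, U2=1 [stuck-at-1], U3=0, U4=0, U5=1 → 1 — eliminated
  U5 stuck-at-0: U1=0, U2=1, U3=0, U4=0, U5=0 [stuck-at-0] → 0 — matches
  U1 stuck-at-0: U1=0 [stuck-at-0], U2=1, U3=0, U4=0, U5=1 → 1 — eliminated
Only U5 stuck-at-0 reproduces the observed 0.

U5 stuck-at-0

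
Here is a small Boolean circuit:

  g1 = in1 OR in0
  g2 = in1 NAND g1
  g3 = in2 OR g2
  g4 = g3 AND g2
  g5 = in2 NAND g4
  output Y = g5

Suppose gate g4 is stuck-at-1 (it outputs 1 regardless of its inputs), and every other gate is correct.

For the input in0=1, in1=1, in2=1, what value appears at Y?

0

Propagate with g4 forced: g1=1, g2=0, g3=1, g4=1 [stuck-at-1], g5=0.
So Y = 0. (Without the fault it would be 1.)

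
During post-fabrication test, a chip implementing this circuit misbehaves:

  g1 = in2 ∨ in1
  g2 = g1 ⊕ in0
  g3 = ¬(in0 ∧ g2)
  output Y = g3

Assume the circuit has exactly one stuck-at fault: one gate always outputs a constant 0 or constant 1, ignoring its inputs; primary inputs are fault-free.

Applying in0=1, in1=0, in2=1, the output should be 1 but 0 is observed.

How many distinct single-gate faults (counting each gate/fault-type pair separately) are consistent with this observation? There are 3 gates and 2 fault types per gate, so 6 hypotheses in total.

Fault-free: g1=1, g2=0, g3=1 → 1. Observed 0.
  g1 stuck-at-0: output 0 ✓
  g1 stuck-at-1: output 1 ✗
  g2 stuck-at-0: output 1 ✗
  g2 stuck-at-1: output 0 ✓
  g3 stuck-at-0: output 0 ✓
  g3 stuck-at-1: output 1 ✗
Consistent faults: {g1 stuck-at-0, g2 stuck-at-1, g3 stuck-at-0} — 3 in all.

3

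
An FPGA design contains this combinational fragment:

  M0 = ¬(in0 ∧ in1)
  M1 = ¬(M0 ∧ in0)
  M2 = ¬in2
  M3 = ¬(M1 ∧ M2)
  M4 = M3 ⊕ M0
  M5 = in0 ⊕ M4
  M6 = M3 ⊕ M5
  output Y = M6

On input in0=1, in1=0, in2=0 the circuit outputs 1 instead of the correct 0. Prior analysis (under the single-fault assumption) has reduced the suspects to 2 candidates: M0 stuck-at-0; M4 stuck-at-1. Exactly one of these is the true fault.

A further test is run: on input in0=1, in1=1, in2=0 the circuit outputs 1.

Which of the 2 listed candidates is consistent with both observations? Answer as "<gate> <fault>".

M0 stuck-at-0

Evaluate each candidate on input in0=1, in1=1, in2=0:
  M0 stuck-at-0: M0=0 [stuck-at-0], M1=1, M2=1, M3=0, M4=0, M5=1, M6=1 → 1 — matches
  M4 stuck-at-1: M0=0, M1=1, M2=1, M3=0, M4=1 [stuck-at-1], M5=0, M6=0 → 0 — eliminated
Only M0 stuck-at-0 reproduces the observed 1.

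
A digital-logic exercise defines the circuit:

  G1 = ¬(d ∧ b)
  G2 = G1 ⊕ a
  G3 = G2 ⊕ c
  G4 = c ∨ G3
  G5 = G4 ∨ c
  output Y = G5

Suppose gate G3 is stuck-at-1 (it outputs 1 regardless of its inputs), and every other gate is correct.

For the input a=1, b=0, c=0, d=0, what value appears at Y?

Propagate with G3 forced: G1=1, G2=0, G3=1 [stuck-at-1], G4=1, G5=1.
So Y = 1. (Without the fault it would be 0.)

1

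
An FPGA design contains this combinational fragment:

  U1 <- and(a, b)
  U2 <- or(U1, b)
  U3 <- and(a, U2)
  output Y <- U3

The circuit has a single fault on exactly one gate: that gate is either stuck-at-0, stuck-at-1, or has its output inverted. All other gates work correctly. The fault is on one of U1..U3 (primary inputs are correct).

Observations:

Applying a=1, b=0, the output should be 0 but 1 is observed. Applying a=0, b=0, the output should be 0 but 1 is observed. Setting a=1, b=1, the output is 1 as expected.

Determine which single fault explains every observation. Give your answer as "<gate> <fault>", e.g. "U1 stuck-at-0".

Fault-free values for test 1 (a=1, b=0): U1=0, U2=0, U3=0, giving Y=0. Observed 1.
Test 1: faults giving observed 1 are {U1 stuck-at-1, U1 inverted output, U2 stuck-at-1, U2 inverted output, U3 stuck-at-1, U3 inverted output}.
Test 2 (a=0, b=0): fault-free U1=0, U2=0, U3=0 → 0; observed 1. Eliminates U1 stuck-at-1, U1 inverted output, U2 stuck-at-1, U2 inverted output.
Test 3 (a=1, b=1): fault-free U1=1, U2=1, U3=1 → 1; observed 1. Eliminates U3 inverted output.
Only U3 stuck-at-1 is consistent with every test.

U3 stuck-at-1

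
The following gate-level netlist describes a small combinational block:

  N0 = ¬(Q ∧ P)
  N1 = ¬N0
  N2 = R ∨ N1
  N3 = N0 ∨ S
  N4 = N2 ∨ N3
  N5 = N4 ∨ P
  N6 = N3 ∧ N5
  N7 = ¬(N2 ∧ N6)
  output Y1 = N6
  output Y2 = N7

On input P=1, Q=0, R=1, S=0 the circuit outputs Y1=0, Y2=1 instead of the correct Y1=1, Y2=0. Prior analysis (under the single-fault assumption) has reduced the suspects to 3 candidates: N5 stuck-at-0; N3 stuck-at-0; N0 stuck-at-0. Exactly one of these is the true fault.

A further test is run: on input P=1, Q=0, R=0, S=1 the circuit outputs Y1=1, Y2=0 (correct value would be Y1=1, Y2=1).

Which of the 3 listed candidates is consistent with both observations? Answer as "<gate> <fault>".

N0 stuck-at-0

Evaluate each candidate on input P=1, Q=0, R=0, S=1:
  N5 stuck-at-0: N0=1, N1=0, N2=0, N3=1, N4=1, N5=0 [stuck-at-0], N6=0, N7=1 → Y1=0, Y2=1 — eliminated
  N3 stuck-at-0: N0=1, N1=0, N2=0, N3=0 [stuck-at-0], N4=0, N5=1, N6=0, N7=1 → Y1=0, Y2=1 — eliminated
  N0 stuck-at-0: N0=0 [stuck-at-0], N1=1, N2=1, N3=1, N4=1, N5=1, N6=1, N7=0 → Y1=1, Y2=0 — matches
Only N0 stuck-at-0 reproduces the observed Y1=1, Y2=0.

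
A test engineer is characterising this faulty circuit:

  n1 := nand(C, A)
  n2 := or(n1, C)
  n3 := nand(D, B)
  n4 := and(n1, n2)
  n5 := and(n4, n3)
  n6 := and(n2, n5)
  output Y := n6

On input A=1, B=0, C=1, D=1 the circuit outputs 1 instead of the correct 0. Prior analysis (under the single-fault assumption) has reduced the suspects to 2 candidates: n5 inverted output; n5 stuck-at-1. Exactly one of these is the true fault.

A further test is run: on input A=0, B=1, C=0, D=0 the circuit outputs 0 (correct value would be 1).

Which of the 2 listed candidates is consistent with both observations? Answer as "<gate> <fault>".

n5 inverted output

Evaluate each candidate on input A=0, B=1, C=0, D=0:
  n5 inverted output: n1=1, n2=1, n3=1, n4=1, n5=0 [inverted output], n6=0 → 0 — matches
  n5 stuck-at-1: n1=1, n2=1, n3=1, n4=1, n5=1 [stuck-at-1], n6=1 → 1 — eliminated
Only n5 inverted output reproduces the observed 0.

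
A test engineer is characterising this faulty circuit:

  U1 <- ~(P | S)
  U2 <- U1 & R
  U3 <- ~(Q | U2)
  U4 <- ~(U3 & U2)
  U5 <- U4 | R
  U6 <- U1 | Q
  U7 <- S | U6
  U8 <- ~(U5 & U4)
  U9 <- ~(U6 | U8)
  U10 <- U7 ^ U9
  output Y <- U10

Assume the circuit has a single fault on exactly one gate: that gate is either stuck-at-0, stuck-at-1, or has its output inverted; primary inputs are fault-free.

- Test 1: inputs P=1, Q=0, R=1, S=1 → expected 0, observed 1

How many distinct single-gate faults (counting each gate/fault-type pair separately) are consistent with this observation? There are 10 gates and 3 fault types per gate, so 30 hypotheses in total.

Fault-free: U1=0, U2=0, U3=1, U4=1, U5=1, U6=0, U7=1, U8=0, U9=1, U10=0 → 0. Observed 1.
  U1: stuck-at-1, inverted output ✓; others ✗
  U2: none of the 3 fault types match ✗
  U3: none of the 3 fault types match ✗
  U4: stuck-at-0, inverted output ✓; others ✗
  U5: stuck-at-0, inverted output ✓; others ✗
  U6: stuck-at-1, inverted output ✓; others ✗
  U7: stuck-at-0, inverted output ✓; others ✗
  U8: stuck-at-1, inverted output ✓; others ✗
  U9: stuck-at-0, inverted output ✓; others ✗
  U10: stuck-at-1, inverted output ✓; others ✗
Consistent faults: {U1 stuck-at-1, U1 inverted output, U4 stuck-at-0, U4 inverted output, U5 stuck-at-0, U5 inverted output, U6 stuck-at-1, U6 inverted output, U7 stuck-at-0, U7 inverted output, U8 stuck-at-1, U8 inverted output, U9 stuck-at-0, U9 inverted output, U10 stuck-at-1, U10 inverted output} — 16 in all.

16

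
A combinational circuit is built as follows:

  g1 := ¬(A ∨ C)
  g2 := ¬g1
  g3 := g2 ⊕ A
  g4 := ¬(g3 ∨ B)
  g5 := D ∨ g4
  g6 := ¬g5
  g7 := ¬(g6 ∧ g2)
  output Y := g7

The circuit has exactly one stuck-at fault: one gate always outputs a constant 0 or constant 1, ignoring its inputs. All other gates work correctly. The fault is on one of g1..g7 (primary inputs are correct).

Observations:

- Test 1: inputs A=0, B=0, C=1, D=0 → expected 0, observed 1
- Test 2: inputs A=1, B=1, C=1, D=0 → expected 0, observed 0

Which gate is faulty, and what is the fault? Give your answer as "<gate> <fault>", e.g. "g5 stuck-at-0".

Fault-free values for test 1 (A=0, B=0, C=1, D=0): g1=0, g2=1, g3=1, g4=0, g5=0, g6=1, g7=0, giving Y=0. Observed 1.
Test 1: faults giving observed 1 are {g1 stuck-at-1, g2 stuck-at-0, g3 stuck-at-0, g4 stuck-at-1, g5 stuck-at-1, g6 stuck-at-0, g7 stuck-at-1}.
Test 2 (A=1, B=1, C=1, D=0): fault-free g1=0, g2=1, g3=0, g4=0, g5=0, g6=1, g7=0 → 0; observed 0. Eliminates g1 stuck-at-1, g2 stuck-at-0, g4 stuck-at-1, g5 stuck-at-1, g6 stuck-at-0, g7 stuck-at-1.
Only g3 stuck-at-0 is consistent with every test.

g3 stuck-at-0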